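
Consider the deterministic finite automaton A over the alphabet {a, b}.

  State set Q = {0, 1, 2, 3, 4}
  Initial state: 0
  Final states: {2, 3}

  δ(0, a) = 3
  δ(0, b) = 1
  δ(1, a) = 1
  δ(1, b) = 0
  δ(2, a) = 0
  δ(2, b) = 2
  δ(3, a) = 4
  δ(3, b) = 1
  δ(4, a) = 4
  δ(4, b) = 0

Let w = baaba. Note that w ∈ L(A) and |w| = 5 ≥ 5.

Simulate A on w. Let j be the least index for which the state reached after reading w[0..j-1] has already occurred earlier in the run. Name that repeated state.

1

Run of A on w = b a a b a:
  step 0: 0  (start)
  step 1: 1  (read b: 0→1)
  step 2: 1  (read a: 1→1)   ← first repeat (1 seen earlier)
  step 3: 1  (read a: 1→1)
  step 4: 0  (read b: 1→0)
  step 5: 3  (read a: 0→3)

The earliest repeat is at step j = 2: A is in 1, which it already visited at step i = 1.
The DFA has 5 states, so the proof of the pumping lemma guarantees a repeated state among the first 5+1 visited; the segment between the two visits is the pumpable y.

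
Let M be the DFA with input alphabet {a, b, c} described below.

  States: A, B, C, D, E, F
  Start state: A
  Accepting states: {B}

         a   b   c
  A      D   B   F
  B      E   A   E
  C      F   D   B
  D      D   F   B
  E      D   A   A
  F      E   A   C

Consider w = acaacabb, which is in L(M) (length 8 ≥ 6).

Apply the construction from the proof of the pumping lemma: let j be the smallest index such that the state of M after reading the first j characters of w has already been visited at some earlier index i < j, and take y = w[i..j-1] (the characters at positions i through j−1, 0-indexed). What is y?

State sequence: A -a-> D -c-> B -a-> E -a-> D -c-> B -a-> E -b-> A -b-> B
First repeat at step 4: D was already visited.

So i = 1, j = 4, giving x = w[0:1] = a, y = w[1:4] = caa, z = w[4:8] = cabb.
Check: |xy| = 4 ≤ 6 and |y| = 3 ≥ 1. Reading y takes M from D back to D, so every xyⁱz is accepted.

caa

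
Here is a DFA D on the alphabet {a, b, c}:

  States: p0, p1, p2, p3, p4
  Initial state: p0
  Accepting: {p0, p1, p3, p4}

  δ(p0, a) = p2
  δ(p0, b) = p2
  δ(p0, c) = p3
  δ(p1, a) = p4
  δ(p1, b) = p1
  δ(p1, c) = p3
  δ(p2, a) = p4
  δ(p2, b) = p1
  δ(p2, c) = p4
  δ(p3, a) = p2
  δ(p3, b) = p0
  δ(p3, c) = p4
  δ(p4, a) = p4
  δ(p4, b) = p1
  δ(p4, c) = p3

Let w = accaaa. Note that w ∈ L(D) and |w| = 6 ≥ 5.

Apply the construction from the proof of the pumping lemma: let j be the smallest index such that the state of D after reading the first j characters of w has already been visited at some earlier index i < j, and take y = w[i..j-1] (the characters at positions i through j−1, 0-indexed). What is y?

cca

State sequence: p0 -a-> p2 -c-> p4 -c-> p3 -a-> p2 -a-> p4 -a-> p4
First repeat at step 4: p2 was already visited.

So i = 1, j = 4, giving x = w[0:1] = a, y = w[1:4] = cca, z = w[4:6] = aa.
Check: |xy| = 4 ≤ 5 and |y| = 3 ≥ 1. Reading y takes D from p2 back to p2, so every xyⁱz is accepted.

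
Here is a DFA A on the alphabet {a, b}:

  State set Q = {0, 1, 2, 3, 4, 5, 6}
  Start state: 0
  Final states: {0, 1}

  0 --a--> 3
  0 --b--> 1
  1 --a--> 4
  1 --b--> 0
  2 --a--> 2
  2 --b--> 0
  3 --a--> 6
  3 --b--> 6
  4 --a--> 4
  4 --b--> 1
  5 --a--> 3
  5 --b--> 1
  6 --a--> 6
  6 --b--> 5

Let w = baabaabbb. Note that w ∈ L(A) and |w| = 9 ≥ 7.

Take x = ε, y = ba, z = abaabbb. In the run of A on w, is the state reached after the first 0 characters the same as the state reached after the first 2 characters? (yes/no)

no

State sequence: 0 -b-> 1 -a-> 4

After x (step 0): 0. After xy (step 2): 4.
They differ (0 ≠ 4), so y is not a cycle from the state after x; this split is not the one the pumping-lemma construction produces, and pumping y need not keep the string in L(A).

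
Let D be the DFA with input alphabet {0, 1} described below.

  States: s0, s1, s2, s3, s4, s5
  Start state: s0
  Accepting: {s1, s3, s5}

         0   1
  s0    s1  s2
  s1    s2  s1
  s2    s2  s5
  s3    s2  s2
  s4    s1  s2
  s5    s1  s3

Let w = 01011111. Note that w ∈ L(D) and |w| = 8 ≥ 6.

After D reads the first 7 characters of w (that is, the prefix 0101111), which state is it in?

Run of D on the first 7 characters of w = 0 1 0 1 1 1 1:
  step 0: s0  (start)
  step 1: s1  (read 0: s0→s1)
  step 2: s1  (read 1: s1→s1)
  step 3: s2  (read 0: s1→s2)
  step 4: s5  (read 1: s2→s5)
  step 5: s3  (read 1: s5→s3)
  step 6: s2  (read 1: s3→s2)
  step 7: s5  (read 1: s2→s5)

After reading 7 characters, D is in state s5.

s5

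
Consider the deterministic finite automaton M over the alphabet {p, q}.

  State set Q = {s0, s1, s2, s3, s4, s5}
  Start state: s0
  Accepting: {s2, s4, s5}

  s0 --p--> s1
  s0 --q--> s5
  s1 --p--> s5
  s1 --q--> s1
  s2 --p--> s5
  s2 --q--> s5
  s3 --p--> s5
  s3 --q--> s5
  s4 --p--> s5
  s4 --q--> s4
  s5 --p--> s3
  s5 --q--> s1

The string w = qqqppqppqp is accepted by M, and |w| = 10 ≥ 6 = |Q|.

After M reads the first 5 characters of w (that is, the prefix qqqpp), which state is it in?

State sequence: s0 -q-> s5 -q-> s1 -q-> s1 -p-> s5 -p-> s3

After reading 5 characters, M is in state s3.

s3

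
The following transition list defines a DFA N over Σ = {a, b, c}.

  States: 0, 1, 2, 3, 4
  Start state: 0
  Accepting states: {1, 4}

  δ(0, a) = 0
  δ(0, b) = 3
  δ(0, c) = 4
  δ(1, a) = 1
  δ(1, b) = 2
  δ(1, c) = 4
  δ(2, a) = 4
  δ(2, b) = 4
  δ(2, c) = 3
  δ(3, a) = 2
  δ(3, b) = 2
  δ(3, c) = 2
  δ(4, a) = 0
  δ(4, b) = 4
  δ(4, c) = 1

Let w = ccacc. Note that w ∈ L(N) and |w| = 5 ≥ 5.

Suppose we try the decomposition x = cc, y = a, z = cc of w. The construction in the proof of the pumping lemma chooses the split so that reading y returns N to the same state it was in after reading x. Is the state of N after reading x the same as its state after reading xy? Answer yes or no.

yes

State sequence: 0 -c-> 4 -c-> 1 -a-> 1

After x (step 2): 1. After xy (step 3): 1.
They match, so y = a drives N around a cycle from 1 back to itself; pumping y any number of times keeps N in 1 before reading z, and xyⁱz ∈ L(N) for every i ≥ 0.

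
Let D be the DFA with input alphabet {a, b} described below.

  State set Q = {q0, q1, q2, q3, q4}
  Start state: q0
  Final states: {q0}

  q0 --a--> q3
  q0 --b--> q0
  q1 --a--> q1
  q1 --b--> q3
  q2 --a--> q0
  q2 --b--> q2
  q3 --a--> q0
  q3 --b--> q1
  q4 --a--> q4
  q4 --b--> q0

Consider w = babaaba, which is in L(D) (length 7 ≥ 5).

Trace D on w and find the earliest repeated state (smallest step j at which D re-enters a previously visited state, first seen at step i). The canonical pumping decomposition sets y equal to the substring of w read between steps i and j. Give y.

b

Run of D on w = b a b a a b a:
  step 0: q0  (start)
  step 1: q0  (read b: q0→q0)   ← first repeat (q0 seen earlier)
  step 2: q3  (read a: q0→q3)
  step 3: q1  (read b: q3→q1)
  step 4: q1  (read a: q1→q1)
  step 5: q1  (read a: q1→q1)
  step 6: q3  (read b: q1→q3)
  step 7: q0  (read a: q3→q0)

So i = 0, j = 1, giving x = w[0:0] = ε, y = w[0:1] = b, z = w[1:7] = abaaba.
Check: |xy| = 1 ≤ 5 and |y| = 1 ≥ 1. Reading y takes D from q0 back to q0, so every xyⁱz is accepted.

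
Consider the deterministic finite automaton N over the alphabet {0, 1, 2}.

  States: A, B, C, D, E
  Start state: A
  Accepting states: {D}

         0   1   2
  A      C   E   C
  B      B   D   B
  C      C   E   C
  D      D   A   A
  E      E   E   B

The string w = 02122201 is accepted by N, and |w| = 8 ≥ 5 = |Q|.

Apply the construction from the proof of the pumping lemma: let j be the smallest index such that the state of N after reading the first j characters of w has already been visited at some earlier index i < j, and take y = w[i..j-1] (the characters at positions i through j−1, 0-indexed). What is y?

2

State sequence: A -0-> C -2-> C -1-> E -2-> B -2-> B -2-> B -0-> B -1-> D
First repeat at step 2: C was already visited.

So i = 1, j = 2, giving x = w[0:1] = 0, y = w[1:2] = 2, z = w[2:8] = 122201.
Check: |xy| = 2 ≤ 5 and |y| = 1 ≥ 1. Reading y takes N from C back to C, so every xyⁱz is accepted.
With |Q| = 5, pigeonhole forces a state repeat no later than step 5; the substring read between the first and second visits to that state can be pumped.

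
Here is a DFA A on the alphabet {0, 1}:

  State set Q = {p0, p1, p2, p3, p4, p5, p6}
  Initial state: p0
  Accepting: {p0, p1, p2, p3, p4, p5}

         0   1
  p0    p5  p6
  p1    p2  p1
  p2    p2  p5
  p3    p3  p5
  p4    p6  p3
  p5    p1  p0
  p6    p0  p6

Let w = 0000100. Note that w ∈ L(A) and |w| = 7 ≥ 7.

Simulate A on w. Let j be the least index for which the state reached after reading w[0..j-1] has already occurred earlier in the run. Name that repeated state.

Run of A on w = 0 0 0 0 1 0 0:
  step 0: p0  (start)
  step 1: p5  (read 0: p0→p5)
  step 2: p1  (read 0: p5→p1)
  step 3: p2  (read 0: p1→p2)
  step 4: p2  (read 0: p2→p2)   ← first repeat (p2 seen earlier)
  step 5: p5  (read 1: p2→p5)
  step 6: p1  (read 0: p5→p1)
  step 7: p2  (read 0: p1→p2)

The earliest repeat is at step j = 4: A is in p2, which it already visited at step i = 3.
The DFA has 7 states, so the proof of the pumping lemma guarantees a repeated state among the first 7+1 visited; the segment between the two visits is the pumpable y.

p2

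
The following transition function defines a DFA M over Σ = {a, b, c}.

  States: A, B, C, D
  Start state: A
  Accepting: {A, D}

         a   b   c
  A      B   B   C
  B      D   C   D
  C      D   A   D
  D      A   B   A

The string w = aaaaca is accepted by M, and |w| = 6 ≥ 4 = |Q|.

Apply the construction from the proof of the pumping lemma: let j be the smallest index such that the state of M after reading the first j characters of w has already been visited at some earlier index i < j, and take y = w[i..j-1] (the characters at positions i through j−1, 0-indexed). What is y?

aaa

Run of M on w = a a a a c a:
  step 0: A  (start)
  step 1: B  (read a: A→B)
  step 2: D  (read a: B→D)
  step 3: A  (read a: D→A)   ← first repeat (A seen earlier)
  step 4: B  (read a: A→B)
  step 5: D  (read c: B→D)
  step 6: A  (read a: D→A)

So i = 0, j = 3, giving x = w[0:0] = ε, y = w[0:3] = aaa, z = w[3:6] = aca.
Check: |xy| = 3 ≤ 4 and |y| = 3 ≥ 1. Reading y takes M from A back to A, so every xyⁱz is accepted.
Since M has 4 states, any run of length ≥ 4 visits 4+1 states, so by pigeonhole some state repeats within the first 4 steps — that repeat gives the pumpable loop.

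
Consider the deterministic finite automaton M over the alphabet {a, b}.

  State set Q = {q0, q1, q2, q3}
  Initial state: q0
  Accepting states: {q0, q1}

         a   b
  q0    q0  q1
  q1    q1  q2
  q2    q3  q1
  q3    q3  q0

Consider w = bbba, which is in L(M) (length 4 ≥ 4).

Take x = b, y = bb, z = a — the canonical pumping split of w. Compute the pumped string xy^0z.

xy⁰z = xz = b·a = ba.
Reading y = bb takes M from q1 back to q1, so after x the machine is still in q1, and z then leads to the accepting state q1. Hence ba ∈ L(M).

ba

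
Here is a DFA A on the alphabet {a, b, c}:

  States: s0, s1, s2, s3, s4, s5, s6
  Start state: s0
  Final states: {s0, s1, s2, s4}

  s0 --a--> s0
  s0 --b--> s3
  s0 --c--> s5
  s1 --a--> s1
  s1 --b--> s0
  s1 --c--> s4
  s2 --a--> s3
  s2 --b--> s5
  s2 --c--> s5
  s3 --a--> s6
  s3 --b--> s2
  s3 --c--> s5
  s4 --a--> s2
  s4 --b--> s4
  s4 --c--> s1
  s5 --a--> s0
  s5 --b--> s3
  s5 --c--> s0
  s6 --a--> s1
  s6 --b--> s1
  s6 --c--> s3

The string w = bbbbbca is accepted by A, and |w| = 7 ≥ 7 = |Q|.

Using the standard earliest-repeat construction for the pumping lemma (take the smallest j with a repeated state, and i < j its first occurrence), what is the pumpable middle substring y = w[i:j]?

bbb

Run of A on w = b b b b b c a:
  step 0: s0  (start)
  step 1: s3  (read b: s0→s3)
  step 2: s2  (read b: s3→s2)
  step 3: s5  (read b: s2→s5)
  step 4: s3  (read b: s5→s3)   ← first repeat (s3 seen earlier)
  step 5: s2  (read b: s3→s2)
  step 6: s5  (read c: s2→s5)
  step 7: s0  (read a: s5→s0)

So i = 1, j = 4, giving x = w[0:1] = b, y = w[1:4] = bbb, z = w[4:7] = bca.
Check: |xy| = 4 ≤ 7 and |y| = 3 ≥ 1. Reading y takes A from s3 back to s3, so every xyⁱz is accepted.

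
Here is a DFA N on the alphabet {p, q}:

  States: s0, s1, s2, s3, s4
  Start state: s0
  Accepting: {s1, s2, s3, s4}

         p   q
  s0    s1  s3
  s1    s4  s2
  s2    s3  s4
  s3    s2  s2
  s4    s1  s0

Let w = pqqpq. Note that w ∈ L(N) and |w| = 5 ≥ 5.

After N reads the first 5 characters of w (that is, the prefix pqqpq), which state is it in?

Run of N on the first 5 characters of w = p q q p q:
  step 0: s0  (start)
  step 1: s1  (read p: s0→s1)
  step 2: s2  (read q: s1→s2)
  step 3: s4  (read q: s2→s4)
  step 4: s1  (read p: s4→s1)
  step 5: s2  (read q: s1→s2)

After reading 5 characters, N is in state s2.

s2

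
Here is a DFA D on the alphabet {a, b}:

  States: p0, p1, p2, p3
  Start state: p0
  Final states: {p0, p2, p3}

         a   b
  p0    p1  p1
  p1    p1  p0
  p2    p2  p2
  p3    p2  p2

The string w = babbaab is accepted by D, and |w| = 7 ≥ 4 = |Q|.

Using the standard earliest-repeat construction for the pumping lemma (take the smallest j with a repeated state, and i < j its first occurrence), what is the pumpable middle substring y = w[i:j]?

a

Run of D on w = b a b b a a b:
  step 0: p0  (start)
  step 1: p1  (read b: p0→p1)
  step 2: p1  (read a: p1→p1)   ← first repeat (p1 seen earlier)
  step 3: p0  (read b: p1→p0)
  step 4: p1  (read b: p0→p1)
  step 5: p1  (read a: p1→p1)
  step 6: p1  (read a: p1→p1)
  step 7: p0  (read b: p1→p0)

So i = 1, j = 2, giving x = w[0:1] = b, y = w[1:2] = a, z = w[2:7] = bbaab.
Check: |xy| = 2 ≤ 4 and |y| = 1 ≥ 1. Reading y takes D from p1 back to p1, so every xyⁱz is accepted.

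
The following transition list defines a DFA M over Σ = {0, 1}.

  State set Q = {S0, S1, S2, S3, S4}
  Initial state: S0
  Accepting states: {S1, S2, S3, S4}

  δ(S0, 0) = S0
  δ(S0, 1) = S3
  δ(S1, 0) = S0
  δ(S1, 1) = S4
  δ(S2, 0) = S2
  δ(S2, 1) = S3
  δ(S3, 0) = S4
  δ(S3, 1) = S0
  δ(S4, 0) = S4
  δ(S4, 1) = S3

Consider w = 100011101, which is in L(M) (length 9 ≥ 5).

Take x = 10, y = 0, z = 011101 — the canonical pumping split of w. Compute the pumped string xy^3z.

10000011101

xy^3z = 10·0·0·0·011101 = 10000011101.
Reading y = 0 takes M from S4 back to S4, so after x·y·y·y the machine is still in S4, and z then leads to the accepting state S3. Hence 10000011101 ∈ L(M).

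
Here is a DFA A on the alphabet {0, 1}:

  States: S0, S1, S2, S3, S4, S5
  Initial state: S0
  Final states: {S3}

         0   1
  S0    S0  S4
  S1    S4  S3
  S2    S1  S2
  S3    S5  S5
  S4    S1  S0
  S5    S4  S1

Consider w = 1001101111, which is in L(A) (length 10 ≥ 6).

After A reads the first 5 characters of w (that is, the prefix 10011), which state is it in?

S4

Run of A on the first 5 characters of w = 1 0 0 1 1:
  step 0: S0  (start)
  step 1: S4  (read 1: S0→S4)
  step 2: S1  (read 0: S4→S1)
  step 3: S4  (read 0: S1→S4)
  step 4: S0  (read 1: S4→S0)
  step 5: S4  (read 1: S0→S4)

After reading 5 characters, A is in state S4.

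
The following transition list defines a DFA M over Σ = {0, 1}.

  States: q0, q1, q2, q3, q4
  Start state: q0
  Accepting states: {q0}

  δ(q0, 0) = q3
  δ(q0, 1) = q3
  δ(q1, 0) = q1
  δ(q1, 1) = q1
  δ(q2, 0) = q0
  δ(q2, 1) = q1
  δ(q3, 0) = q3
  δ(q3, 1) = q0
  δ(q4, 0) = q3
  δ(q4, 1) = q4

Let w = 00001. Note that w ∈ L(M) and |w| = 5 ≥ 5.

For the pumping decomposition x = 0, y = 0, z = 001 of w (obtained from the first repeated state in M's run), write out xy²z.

xy^2z = 0·0·0·001 = 000001.
Reading y = 0 takes M from q3 back to q3, so after x·y·y the machine is still in q3, and z then leads to the accepting state q0. Hence 000001 ∈ L(M).

000001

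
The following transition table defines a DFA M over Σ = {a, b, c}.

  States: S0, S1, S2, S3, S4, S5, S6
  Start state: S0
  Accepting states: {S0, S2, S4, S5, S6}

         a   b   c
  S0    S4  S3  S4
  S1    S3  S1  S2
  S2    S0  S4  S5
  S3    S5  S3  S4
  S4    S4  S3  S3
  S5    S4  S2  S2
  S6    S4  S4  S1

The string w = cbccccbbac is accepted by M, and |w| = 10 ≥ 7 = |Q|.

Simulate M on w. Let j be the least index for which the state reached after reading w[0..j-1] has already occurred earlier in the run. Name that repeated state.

State sequence: S0 -c-> S4 -b-> S3 -c-> S4 -c-> S3 -c-> S4 -c-> S3 -b-> S3 -b-> S3 -a-> S5 -c-> S2
First repeat at step 3: S4 was already visited.

The earliest repeat is at step j = 3: M is in S4, which it already visited at step i = 1.
The DFA has 7 states, so the proof of the pumping lemma guarantees a repeated state among the first 7+1 visited; the segment between the two visits is the pumpable y.

S4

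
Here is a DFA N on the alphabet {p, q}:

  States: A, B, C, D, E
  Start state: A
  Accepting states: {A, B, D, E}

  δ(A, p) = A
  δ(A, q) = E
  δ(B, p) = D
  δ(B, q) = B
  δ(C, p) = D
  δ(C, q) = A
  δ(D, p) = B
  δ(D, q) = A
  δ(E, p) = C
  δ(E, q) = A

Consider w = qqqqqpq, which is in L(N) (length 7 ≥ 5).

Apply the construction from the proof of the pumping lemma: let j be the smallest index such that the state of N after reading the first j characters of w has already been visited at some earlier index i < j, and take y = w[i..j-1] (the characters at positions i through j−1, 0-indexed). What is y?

State sequence: A -q-> E -q-> A -q-> E -q-> A -q-> E -p-> C -q-> A
First repeat at step 2: A was already visited.

So i = 0, j = 2, giving x = w[0:0] = ε, y = w[0:2] = qq, z = w[2:7] = qqqpq.
Check: |xy| = 2 ≤ 5 and |y| = 2 ≥ 1. Reading y takes N from A back to A, so every xyⁱz is accepted.

qq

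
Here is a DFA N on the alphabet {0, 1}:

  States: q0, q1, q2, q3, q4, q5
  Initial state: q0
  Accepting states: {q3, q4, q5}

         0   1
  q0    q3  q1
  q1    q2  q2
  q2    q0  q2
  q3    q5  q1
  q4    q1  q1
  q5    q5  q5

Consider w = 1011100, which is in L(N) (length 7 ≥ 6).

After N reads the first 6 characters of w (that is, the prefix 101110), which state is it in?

q0

Run of N on the first 6 characters of w = 1 0 1 1 1 0:
  step 0: q0  (start)
  step 1: q1  (read 1: q0→q1)
  step 2: q2  (read 0: q1→q2)
  step 3: q2  (read 1: q2→q2)
  step 4: q2  (read 1: q2→q2)
  step 5: q2  (read 1: q2→q2)
  step 6: q0  (read 0: q2→q0)

After reading 6 characters, N is in state q0.
(This kind of state-tracing is the core of the pumping-lemma construction: with 6 states, pigeonhole forces a repeat within the first 6 steps.)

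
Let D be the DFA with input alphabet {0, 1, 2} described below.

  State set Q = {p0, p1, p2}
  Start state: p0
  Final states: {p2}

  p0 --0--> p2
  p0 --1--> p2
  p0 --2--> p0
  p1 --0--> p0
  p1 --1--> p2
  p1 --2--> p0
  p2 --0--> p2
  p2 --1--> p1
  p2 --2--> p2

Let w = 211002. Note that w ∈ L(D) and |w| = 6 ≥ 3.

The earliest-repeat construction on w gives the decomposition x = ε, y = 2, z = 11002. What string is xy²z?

xy^2z = ε·2·2·11002 = 2211002.
Reading y = 2 takes D from p0 back to p0, so after x·y·y the machine is still in p0, and z then leads to the accepting state p2. Hence 2211002 ∈ L(D).

2211002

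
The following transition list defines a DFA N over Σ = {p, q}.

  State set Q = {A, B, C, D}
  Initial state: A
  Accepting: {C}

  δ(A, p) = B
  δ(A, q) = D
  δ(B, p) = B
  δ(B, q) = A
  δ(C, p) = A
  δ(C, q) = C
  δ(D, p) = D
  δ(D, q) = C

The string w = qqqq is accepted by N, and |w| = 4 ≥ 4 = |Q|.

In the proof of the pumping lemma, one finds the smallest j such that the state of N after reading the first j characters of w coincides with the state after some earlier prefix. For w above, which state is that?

State sequence: A -q-> D -q-> C -q-> C -q-> C
First repeat at step 3: C was already visited.

The earliest repeat is at step j = 3: N is in C, which it already visited at step i = 2.

C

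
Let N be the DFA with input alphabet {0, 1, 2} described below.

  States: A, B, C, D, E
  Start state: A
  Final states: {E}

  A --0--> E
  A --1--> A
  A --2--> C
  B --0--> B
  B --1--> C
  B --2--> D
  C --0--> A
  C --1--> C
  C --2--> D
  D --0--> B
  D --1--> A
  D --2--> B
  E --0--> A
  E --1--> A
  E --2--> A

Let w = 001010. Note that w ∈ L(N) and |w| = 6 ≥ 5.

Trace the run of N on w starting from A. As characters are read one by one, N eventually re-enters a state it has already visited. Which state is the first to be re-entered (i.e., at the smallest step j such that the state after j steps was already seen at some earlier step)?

A

Run of N on w = 0 0 1 0 1 0:
  step 0: A  (start)
  step 1: E  (read 0: A→E)
  step 2: A  (read 0: E→A)   ← first repeat (A seen earlier)
  step 3: A  (read 1: A→A)
  step 4: E  (read 0: A→E)
  step 5: A  (read 1: E→A)
  step 6: E  (read 0: A→E)

The earliest repeat is at step j = 2: N is in A, which it already visited at step i = 0.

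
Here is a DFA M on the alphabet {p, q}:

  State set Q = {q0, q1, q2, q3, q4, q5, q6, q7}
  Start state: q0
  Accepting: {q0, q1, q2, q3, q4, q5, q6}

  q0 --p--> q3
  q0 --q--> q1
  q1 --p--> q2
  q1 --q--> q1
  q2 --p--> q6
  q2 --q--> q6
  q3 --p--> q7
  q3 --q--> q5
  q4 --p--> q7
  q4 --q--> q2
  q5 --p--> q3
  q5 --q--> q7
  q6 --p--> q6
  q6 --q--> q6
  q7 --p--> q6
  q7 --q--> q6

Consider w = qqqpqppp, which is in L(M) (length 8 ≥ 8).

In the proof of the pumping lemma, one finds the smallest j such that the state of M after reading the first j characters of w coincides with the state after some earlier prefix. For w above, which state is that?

Run of M on w = q q q p q p p p:
  step 0: q0  (start)
  step 1: q1  (read q: q0→q1)
  step 2: q1  (read q: q1→q1)   ← first repeat (q1 seen earlier)
  step 3: q1  (read q: q1→q1)
  step 4: q2  (read p: q1→q2)
  step 5: q6  (read q: q2→q6)
  step 6: q6  (read p: q6→q6)
  step 7: q6  (read p: q6→q6)
  step 8: q6  (read p: q6→q6)

The earliest repeat is at step j = 2: M is in q1, which it already visited at step i = 1.
The DFA has 8 states, so the proof of the pumping lemma guarantees a repeated state among the first 8+1 visited; the segment between the two visits is the pumpable y.

q1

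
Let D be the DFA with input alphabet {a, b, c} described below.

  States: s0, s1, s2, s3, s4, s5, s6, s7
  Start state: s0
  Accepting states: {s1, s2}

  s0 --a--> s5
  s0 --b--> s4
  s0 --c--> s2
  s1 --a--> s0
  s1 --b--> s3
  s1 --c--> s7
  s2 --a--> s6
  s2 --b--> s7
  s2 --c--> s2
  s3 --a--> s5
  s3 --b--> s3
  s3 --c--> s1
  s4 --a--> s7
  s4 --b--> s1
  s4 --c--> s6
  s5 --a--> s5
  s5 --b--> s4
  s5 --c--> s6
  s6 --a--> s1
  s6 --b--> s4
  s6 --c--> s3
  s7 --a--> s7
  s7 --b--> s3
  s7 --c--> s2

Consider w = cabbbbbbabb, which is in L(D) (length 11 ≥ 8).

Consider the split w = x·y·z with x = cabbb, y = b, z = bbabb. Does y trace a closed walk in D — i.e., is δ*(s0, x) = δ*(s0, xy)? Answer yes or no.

State sequence: s0 -c-> s2 -a-> s6 -b-> s4 -b-> s1 -b-> s3 -b-> s3

After x (step 5): s3. After xy (step 6): s3.
They match, so y = b drives D around a cycle from s3 back to itself; pumping y any number of times keeps D in s3 before reading z, and xyⁱz ∈ L(D) for every i ≥ 0.

yes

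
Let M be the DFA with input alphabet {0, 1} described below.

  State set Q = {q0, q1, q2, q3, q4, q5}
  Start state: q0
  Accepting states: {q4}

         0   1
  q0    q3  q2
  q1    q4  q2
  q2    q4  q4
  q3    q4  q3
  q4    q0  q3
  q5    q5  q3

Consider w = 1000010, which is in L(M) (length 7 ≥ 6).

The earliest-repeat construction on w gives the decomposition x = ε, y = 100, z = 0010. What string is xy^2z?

xy^2z = ε·100·100·0010 = 1001000010.
Reading y = 100 takes M from q0 back to q0, so after x·y·y the machine is still in q0, and z then leads to the accepting state q4. Hence 1001000010 ∈ L(M).

1001000010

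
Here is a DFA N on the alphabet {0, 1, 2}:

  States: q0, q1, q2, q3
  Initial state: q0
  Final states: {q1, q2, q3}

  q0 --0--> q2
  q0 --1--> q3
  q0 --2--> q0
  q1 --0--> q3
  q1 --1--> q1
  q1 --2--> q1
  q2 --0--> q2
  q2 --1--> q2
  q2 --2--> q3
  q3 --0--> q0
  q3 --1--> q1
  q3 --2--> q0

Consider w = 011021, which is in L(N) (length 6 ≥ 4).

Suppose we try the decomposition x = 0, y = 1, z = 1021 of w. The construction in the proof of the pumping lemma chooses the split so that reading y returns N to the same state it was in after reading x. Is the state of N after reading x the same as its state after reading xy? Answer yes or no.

yes

Run of N on the first 2 characters of w = 0 1:
  step 0: q0  (start)
  step 1: q2  (read 0: q0→q2)
  step 2: q2  (read 1: q2→q2)

After x (step 1): q2. After xy (step 2): q2.
They match, so y = 1 drives N around a cycle from q2 back to itself; pumping y any number of times keeps N in q2 before reading z, and xyⁱz ∈ L(N) for every i ≥ 0.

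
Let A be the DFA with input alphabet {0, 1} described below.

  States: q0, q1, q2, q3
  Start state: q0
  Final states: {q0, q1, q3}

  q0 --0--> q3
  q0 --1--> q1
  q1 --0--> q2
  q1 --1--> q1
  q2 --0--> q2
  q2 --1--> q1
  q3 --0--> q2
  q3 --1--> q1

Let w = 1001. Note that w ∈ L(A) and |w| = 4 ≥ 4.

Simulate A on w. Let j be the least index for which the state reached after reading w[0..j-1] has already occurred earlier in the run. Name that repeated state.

State sequence: q0 -1-> q1 -0-> q2 -0-> q2 -1-> q1
First repeat at step 3: q2 was already visited.

The earliest repeat is at step j = 3: A is in q2, which it already visited at step i = 2.

q2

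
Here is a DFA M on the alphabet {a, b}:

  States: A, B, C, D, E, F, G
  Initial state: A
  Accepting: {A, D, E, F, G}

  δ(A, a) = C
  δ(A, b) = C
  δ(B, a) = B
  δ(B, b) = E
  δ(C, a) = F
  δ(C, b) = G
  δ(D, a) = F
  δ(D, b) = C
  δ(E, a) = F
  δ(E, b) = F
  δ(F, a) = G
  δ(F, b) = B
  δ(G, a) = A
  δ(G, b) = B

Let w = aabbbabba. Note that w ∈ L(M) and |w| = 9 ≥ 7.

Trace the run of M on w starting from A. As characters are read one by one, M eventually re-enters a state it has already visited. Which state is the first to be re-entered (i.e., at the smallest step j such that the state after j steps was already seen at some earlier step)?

F

State sequence: A -a-> C -a-> F -b-> B -b-> E -b-> F -a-> G -b-> B -b-> E -a-> F
First repeat at step 5: F was already visited.

The earliest repeat is at step j = 5: M is in F, which it already visited at step i = 2.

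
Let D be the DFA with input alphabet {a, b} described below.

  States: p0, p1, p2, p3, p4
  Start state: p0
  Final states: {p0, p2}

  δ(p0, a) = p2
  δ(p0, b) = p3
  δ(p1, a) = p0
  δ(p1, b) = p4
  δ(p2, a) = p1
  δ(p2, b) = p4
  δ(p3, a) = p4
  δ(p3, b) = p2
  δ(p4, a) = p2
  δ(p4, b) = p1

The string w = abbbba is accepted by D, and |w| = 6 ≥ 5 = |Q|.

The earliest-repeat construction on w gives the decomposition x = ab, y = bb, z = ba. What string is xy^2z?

abbbbbba

xy^2z = ab·bb·bb·ba = abbbbbba.
Reading y = bb takes D from p4 back to p4, so after x·y·y the machine is still in p4, and z then leads to the accepting state p0. Hence abbbbbba ∈ L(D).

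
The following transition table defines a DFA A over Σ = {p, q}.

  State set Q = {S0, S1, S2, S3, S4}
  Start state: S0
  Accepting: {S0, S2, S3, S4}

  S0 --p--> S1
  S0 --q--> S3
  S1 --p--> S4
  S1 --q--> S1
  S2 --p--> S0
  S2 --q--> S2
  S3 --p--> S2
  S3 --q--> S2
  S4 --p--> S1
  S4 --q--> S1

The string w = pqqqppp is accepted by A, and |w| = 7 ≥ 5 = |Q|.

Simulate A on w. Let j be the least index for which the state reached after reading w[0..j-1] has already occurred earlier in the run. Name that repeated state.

State sequence: S0 -p-> S1 -q-> S1 -q-> S1 -q-> S1 -p-> S4 -p-> S1 -p-> S4
First repeat at step 2: S1 was already visited.

The earliest repeat is at step j = 2: A is in S1, which it already visited at step i = 1.
With |Q| = 5, pigeonhole forces a state repeat no later than step 5; the substring read between the first and second visits to that state can be pumped.

S1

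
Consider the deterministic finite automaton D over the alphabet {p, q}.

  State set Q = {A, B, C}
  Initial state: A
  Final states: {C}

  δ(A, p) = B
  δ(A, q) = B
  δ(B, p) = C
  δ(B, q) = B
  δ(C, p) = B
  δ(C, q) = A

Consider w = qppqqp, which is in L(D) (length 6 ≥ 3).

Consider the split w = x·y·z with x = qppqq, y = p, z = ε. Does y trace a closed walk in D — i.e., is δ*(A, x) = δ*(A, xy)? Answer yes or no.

no

State sequence: A -q-> B -p-> C -p-> B -q-> B -q-> B -p-> C

After x (step 5): B. After xy (step 6): C.
They differ (B ≠ C), so y is not a cycle from the state after x; this split is not the one the pumping-lemma construction produces, and pumping y need not keep the string in L(D).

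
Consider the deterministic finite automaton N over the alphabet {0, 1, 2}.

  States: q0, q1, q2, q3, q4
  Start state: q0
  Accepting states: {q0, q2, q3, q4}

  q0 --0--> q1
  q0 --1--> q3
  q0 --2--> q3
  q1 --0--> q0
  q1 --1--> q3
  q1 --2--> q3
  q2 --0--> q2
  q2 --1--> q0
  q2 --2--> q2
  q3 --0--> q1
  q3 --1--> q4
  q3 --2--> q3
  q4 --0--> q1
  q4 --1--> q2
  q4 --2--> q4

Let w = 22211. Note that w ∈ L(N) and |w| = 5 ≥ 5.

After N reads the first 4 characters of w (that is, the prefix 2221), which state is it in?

q4

Run of N on the first 4 characters of w = 2 2 2 1:
  step 0: q0  (start)
  step 1: q3  (read 2: q0→q3)
  step 2: q3  (read 2: q3→q3)
  step 3: q3  (read 2: q3→q3)
  step 4: q4  (read 1: q3→q4)

After reading 4 characters, N is in state q4.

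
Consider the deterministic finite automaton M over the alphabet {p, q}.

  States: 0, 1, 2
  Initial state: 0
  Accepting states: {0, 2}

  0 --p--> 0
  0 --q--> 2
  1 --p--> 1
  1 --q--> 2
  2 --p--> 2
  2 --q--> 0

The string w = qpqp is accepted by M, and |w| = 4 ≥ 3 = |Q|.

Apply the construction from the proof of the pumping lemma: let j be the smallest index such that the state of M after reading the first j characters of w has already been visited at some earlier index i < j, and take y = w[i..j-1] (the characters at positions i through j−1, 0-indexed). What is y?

p

Run of M on w = q p q p:
  step 0: 0  (start)
  step 1: 2  (read q: 0→2)
  step 2: 2  (read p: 2→2)   ← first repeat (2 seen earlier)
  step 3: 0  (read q: 2→0)
  step 4: 0  (read p: 0→0)

So i = 1, j = 2, giving x = w[0:1] = q, y = w[1:2] = p, z = w[2:4] = qp.
Check: |xy| = 2 ≤ 3 and |y| = 1 ≥ 1. Reading y takes M from 2 back to 2, so every xyⁱz is accepted.
Since M has 3 states, any run of length ≥ 3 visits 3+1 states, so by pigeonhole some state repeats within the first 3 steps — that repeat gives the pumpable loop.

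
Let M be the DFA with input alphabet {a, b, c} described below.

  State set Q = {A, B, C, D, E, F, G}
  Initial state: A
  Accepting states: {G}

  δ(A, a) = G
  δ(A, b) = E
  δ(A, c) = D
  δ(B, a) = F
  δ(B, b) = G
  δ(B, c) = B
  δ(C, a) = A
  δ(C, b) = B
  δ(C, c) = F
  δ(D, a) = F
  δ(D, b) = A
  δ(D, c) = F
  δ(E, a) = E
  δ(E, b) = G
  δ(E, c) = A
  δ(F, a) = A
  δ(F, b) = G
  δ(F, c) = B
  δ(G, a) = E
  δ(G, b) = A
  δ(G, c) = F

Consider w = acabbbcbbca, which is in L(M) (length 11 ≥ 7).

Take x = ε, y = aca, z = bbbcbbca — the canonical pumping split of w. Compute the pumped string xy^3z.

xy^3z = ε·aca·aca·aca·bbbcbbca = acaacaacabbbcbbca.
Reading y = aca takes M from A back to A, so after x·y·y·y the machine is still in A, and z then leads to the accepting state G. Hence acaacaacabbbcbbca ∈ L(M).

acaacaacabbbcbbca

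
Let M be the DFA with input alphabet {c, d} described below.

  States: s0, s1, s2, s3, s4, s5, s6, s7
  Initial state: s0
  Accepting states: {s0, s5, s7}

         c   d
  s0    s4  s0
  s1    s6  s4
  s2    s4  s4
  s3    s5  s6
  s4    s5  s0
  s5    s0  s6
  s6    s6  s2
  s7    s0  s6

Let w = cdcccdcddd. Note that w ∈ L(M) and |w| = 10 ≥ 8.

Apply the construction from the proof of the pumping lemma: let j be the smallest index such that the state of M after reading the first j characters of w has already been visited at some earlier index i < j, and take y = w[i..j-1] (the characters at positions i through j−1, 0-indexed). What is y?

State sequence: s0 -c-> s4 -d-> s0 -c-> s4 -c-> s5 -c-> s0 -d-> s0 -c-> s4 -d-> s0 -d-> s0 -d-> s0
First repeat at step 2: s0 was already visited.

So i = 0, j = 2, giving x = w[0:0] = ε, y = w[0:2] = cd, z = w[2:10] = cccdcddd.
Check: |xy| = 2 ≤ 8 and |y| = 2 ≥ 1. Reading y takes M from s0 back to s0, so every xyⁱz is accepted.
Since M has 8 states, any run of length ≥ 8 visits 8+1 states, so by pigeonhole some state repeats within the first 8 steps — that repeat gives the pumpable loop.

cd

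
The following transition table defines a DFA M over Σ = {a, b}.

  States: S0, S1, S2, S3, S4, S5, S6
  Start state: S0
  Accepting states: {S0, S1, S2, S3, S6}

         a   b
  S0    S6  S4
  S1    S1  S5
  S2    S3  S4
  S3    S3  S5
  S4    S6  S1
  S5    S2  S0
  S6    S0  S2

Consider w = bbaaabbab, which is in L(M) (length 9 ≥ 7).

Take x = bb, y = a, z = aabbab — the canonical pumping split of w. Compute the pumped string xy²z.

bbaaaabbab

xy^2z = bb·a·a·aabbab = bbaaaabbab.
Reading y = a takes M from S1 back to S1, so after x·y·y the machine is still in S1, and z then leads to the accepting state S2. Hence bbaaaabbab ∈ L(M).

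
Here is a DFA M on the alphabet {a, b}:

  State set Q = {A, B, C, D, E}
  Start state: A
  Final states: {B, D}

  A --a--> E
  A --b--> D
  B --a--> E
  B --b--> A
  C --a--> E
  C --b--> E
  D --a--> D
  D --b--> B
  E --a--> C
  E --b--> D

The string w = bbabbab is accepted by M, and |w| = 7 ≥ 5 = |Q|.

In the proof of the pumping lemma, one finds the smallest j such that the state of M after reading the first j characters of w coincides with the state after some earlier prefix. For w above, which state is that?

D

Run of M on w = b b a b b a b:
  step 0: A  (start)
  step 1: D  (read b: A→D)
  step 2: B  (read b: D→B)
  step 3: E  (read a: B→E)
  step 4: D  (read b: E→D)   ← first repeat (D seen earlier)
  step 5: B  (read b: D→B)
  step 6: E  (read a: B→E)
  step 7: D  (read b: E→D)

The earliest repeat is at step j = 4: M is in D, which it already visited at step i = 1.
Pumping length from the standard proof: p = 5 (the number of states). The repeated state found above gives |xy| = j ≤ 5 and |y| = j − i ≥ 1.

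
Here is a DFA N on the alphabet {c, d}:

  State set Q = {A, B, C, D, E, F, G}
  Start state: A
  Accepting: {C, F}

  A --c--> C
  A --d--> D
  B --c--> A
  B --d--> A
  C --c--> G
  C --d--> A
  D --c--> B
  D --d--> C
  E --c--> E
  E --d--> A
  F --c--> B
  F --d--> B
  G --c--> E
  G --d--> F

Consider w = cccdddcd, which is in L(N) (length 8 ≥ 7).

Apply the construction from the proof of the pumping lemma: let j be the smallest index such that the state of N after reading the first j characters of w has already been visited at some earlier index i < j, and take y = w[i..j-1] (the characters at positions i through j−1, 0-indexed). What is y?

cccd

State sequence: A -c-> C -c-> G -c-> E -d-> A -d-> D -d-> C -c-> G -d-> F
First repeat at step 4: A was already visited.

So i = 0, j = 4, giving x = w[0:0] = ε, y = w[0:4] = cccd, z = w[4:8] = ddcd.
Check: |xy| = 4 ≤ 7 and |y| = 4 ≥ 1. Reading y takes N from A back to A, so every xyⁱz is accepted.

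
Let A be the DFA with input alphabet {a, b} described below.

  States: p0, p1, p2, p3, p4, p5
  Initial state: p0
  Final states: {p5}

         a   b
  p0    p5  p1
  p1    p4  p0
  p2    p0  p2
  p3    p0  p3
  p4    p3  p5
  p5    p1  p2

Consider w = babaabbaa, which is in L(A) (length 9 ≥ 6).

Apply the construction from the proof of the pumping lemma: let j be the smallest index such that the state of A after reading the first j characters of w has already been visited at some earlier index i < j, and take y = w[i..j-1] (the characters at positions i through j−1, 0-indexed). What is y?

State sequence: p0 -b-> p1 -a-> p4 -b-> p5 -a-> p1 -a-> p4 -b-> p5 -b-> p2 -a-> p0 -a-> p5
First repeat at step 4: p1 was already visited.

So i = 1, j = 4, giving x = w[0:1] = b, y = w[1:4] = aba, z = w[4:9] = abbaa.
Check: |xy| = 4 ≤ 6 and |y| = 3 ≥ 1. Reading y takes A from p1 back to p1, so every xyⁱz is accepted.

aba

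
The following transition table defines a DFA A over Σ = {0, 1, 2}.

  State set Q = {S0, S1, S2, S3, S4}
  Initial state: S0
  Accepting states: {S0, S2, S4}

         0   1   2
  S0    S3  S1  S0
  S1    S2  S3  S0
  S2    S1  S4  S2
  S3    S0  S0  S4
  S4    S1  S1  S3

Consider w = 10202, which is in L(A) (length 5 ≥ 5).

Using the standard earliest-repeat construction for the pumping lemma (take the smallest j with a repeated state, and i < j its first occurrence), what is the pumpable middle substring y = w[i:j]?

2

Run of A on w = 1 0 2 0 2:
  step 0: S0  (start)
  step 1: S1  (read 1: S0→S1)
  step 2: S2  (read 0: S1→S2)
  step 3: S2  (read 2: S2→S2)   ← first repeat (S2 seen earlier)
  step 4: S1  (read 0: S2→S1)
  step 5: S0  (read 2: S1→S0)

So i = 2, j = 3, giving x = w[0:2] = 10, y = w[2:3] = 2, z = w[3:5] = 02.
Check: |xy| = 3 ≤ 5 and |y| = 1 ≥ 1. Reading y takes A from S2 back to S2, so every xyⁱz is accepted.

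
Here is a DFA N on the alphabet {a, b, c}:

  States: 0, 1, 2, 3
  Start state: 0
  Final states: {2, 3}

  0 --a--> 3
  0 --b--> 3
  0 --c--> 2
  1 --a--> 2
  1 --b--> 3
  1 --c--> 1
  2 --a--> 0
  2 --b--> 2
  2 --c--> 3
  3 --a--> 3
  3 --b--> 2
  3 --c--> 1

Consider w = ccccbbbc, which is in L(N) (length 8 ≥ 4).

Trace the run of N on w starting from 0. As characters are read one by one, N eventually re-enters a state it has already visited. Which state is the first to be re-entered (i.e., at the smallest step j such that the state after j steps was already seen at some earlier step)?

1

Run of N on w = c c c c b b b c:
  step 0: 0  (start)
  step 1: 2  (read c: 0→2)
  step 2: 3  (read c: 2→3)
  step 3: 1  (read c: 3→1)
  step 4: 1  (read c: 1→1)   ← first repeat (1 seen earlier)
  step 5: 3  (read b: 1→3)
  step 6: 2  (read b: 3→2)
  step 7: 2  (read b: 2→2)
  step 8: 3  (read c: 2→3)

The earliest repeat is at step j = 4: N is in 1, which it already visited at step i = 3.
With |Q| = 4, pigeonhole forces a state repeat no later than step 4; the substring read between the first and second visits to that state can be pumped.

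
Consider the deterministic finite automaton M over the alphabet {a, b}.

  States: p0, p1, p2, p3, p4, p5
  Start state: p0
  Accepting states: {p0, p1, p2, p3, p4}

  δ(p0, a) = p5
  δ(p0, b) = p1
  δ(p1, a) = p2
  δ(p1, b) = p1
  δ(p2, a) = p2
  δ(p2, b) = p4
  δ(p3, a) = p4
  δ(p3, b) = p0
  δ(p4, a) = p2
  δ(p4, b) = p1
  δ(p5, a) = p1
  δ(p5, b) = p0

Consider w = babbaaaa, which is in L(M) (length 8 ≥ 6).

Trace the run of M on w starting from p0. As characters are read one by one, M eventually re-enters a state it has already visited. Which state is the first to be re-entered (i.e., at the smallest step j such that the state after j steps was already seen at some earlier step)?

State sequence: p0 -b-> p1 -a-> p2 -b-> p4 -b-> p1 -a-> p2 -a-> p2 -a-> p2 -a-> p2
First repeat at step 4: p1 was already visited.

The earliest repeat is at step j = 4: M is in p1, which it already visited at step i = 1.

p1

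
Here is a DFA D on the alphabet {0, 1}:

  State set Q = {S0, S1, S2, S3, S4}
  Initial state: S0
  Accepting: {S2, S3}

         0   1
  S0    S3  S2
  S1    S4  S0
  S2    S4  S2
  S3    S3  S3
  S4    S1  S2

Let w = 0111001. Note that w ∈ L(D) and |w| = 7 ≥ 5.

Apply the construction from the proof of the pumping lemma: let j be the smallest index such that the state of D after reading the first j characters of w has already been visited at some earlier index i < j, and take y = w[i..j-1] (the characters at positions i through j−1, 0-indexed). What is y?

1

Run of D on w = 0 1 1 1 0 0 1:
  step 0: S0  (start)
  step 1: S3  (read 0: S0→S3)
  step 2: S3  (read 1: S3→S3)   ← first repeat (S3 seen earlier)
  step 3: S3  (read 1: S3→S3)
  step 4: S3  (read 1: S3→S3)
  step 5: S3  (read 0: S3→S3)
  step 6: S3  (read 0: S3→S3)
  step 7: S3  (read 1: S3→S3)

So i = 1, j = 2, giving x = w[0:1] = 0, y = w[1:2] = 1, z = w[2:7] = 11001.
Check: |xy| = 2 ≤ 5 and |y| = 1 ≥ 1. Reading y takes D from S3 back to S3, so every xyⁱz is accepted.
Since D has 5 states, any run of length ≥ 5 visits 5+1 states, so by pigeonhole some state repeats within the first 5 steps — that repeat gives the pumpable loop.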